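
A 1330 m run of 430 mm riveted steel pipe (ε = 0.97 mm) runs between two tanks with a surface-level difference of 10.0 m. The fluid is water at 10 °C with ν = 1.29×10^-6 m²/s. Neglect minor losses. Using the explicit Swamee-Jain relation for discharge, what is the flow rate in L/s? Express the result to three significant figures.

Swamee-Jain (Type II): Q = -0.965·√(gD⁵h_f/L)·ln[ε/(3.7D) + √(3.17ν²L/(gD³h_f))]
√(gD⁵h_f/L) = √(9.81·0.430⁵·10.0/1330) = 0.03293
ε/(3.7D) = 6.10×10^-4; √(3.17ν²L/(gD³h_f)) = 3.00×10^-5
Q = -0.965·0.03293·ln(6.397×10^-4) = 0.2337 m³/s
Check: V = 1.61 m/s, Re = 5.36×10^5, f = 0.02461, h_f = 10.0 m ≈ 10.0 m ✓

Q ≈ 234 L/s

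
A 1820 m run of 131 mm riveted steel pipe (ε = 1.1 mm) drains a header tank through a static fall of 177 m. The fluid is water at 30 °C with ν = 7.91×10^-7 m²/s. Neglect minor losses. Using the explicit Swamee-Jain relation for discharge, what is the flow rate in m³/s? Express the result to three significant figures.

Swamee-Jain (Type II): Q = -0.965·√(gD⁵h_f/L)·ln[ε/(3.7D) + √(3.17ν²L/(gD³h_f))]
√(gD⁵h_f/L) = √(9.81·0.131⁵·177/1820) = 0.006067
ε/(3.7D) = 0.00227; √(3.17ν²L/(gD³h_f)) = 3.04×10^-5
Q = -0.965·0.006067·ln(0.002300) = 0.03557 m³/s
Check: V = 2.64 m/s, Re = 4.37×10^5, f = 0.03601, h_f = 178 m ≈ 177 m ✓

Q ≈ 0.0356 m³/s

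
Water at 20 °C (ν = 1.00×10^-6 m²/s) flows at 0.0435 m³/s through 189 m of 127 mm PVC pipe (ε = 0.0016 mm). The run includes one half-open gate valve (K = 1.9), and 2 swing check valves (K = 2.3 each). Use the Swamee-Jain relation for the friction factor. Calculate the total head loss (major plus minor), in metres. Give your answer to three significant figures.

V = 4Q/(πD²) = 3.434 m/s; V²/2g = 0.6010 m
Re = 4.36×10^5, ε/D = 1.26×10^-5 → f = 0.01360 (Swamee-Jain)
Major: h_f = f(L/D)·V²/2g = 0.01360·1488·0.6010 = 12.17 m
Minor: ΣK = 6.50; h_m = ΣK·V²/2g = 3.907 m
Total H_L = 12.17 + 3.907 = 16.07 m

H_L ≈ 16.1 m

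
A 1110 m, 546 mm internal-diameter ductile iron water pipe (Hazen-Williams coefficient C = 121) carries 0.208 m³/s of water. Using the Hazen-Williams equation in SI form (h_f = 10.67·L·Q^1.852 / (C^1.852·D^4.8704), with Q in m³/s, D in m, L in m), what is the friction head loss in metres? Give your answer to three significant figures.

h_f = 10.67·1110·0.208^1.852 / (121^1.852·0.546^4.8704) = 1.711 m

h_f ≈ 1.71 m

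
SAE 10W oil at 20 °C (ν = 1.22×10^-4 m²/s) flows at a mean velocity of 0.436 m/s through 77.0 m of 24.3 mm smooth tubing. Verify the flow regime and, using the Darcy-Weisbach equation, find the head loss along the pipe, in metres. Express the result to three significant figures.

Re = VD/ν = 0.436·0.02430/1.22×10^-4 = 86.8 → laminar (Re < 2300)
f = 64/Re = 0.7370
h_f = f(L/D)V²/(2g) = 0.7370·(77.0/0.02430)·0.436²/(2·9.81) = 22.63 m

h_f ≈ 22.6 m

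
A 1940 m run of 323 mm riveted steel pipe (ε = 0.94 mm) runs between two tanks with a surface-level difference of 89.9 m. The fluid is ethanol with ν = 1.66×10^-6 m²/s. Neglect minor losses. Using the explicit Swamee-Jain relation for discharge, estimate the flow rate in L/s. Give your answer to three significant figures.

Q ≈ 275 L/s

Swamee-Jain (Type II): Q = -0.965·√(gD⁵h_f/L)·ln[ε/(3.7D) + √(3.17ν²L/(gD³h_f))]
√(gD⁵h_f/L) = √(9.81·0.323⁵·89.9/1940) = 0.03998
ε/(3.7D) = 7.87×10^-4; √(3.17ν²L/(gD³h_f)) = 2.39×10^-5
Q = -0.965·0.03998·ln(8.104×10^-4) = 0.2746 m³/s
Check: V = 3.35 m/s, Re = 6.52×10^5, f = 0.02625, h_f = 90.2 m ≈ 89.9 m ✓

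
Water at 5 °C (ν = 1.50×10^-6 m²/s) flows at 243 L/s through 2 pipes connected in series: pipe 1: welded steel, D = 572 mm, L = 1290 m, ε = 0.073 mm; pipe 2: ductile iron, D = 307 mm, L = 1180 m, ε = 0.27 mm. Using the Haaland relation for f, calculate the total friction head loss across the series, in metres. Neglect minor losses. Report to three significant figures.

Pipe 1: V = 0.9456 m/s, Re = 3.61×10^5, ε/D = 1.28×10^-4, f = 0.01511, h_1 = f(L/D)V²/2g = 1.554 m
Pipe 2: V = 3.283 m/s, Re = 6.72×10^5, ε/D = 8.79×10^-4, f = 0.01950, h_2 = f(L/D)V²/2g = 41.18 m
Series → Q common, losses add: H = Σh = 42.73 m

H ≈ 42.7 m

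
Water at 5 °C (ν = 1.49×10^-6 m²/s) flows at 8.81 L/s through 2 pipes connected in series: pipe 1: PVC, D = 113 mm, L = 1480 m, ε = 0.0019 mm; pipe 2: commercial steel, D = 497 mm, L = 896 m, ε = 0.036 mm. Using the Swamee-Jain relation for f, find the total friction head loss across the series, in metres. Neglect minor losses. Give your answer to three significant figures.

Pipe 1: V = 0.8785 m/s, Re = 6.66×10^4, ε/D = 1.68×10^-5, f = 0.01956, h_1 = f(L/D)V²/2g = 10.08 m
Pipe 2: V = 0.04541 m/s, Re = 1.51×10^4, ε/D = 7.24×10^-5, f = 0.02787, h_2 = f(L/D)V²/2g = 0.005282 m
Series → Q common, losses add: H = Σh = 10.08 m

H ≈ 10.1 m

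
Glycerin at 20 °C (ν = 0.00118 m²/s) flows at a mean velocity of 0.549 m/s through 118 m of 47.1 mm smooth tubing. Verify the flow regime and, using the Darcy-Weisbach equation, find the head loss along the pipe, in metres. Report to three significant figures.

Re = VD/ν = 0.549·0.04710/0.00118 = 21.9 → laminar (Re < 2300)
f = 64/Re = 2.921
h_f = f(L/D)V²/(2g) = 2.921·(118/0.04710)·0.549²/(2·9.81) = 112.4 m

h_f ≈ 112 m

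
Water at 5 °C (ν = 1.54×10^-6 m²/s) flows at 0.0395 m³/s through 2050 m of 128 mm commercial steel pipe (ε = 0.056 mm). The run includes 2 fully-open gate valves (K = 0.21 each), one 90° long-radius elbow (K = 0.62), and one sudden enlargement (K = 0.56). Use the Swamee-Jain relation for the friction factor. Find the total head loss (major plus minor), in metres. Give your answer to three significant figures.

V = 4Q/(πD²) = 3.070 m/s; V²/2g = 0.4803 m
Re = 2.55×10^5, ε/D = 4.38×10^-4 → f = 0.01819 (Swamee-Jain)
Major: h_f = f(L/D)·V²/2g = 0.01819·16016·0.4803 = 139.9 m
Minor: ΣK = 1.60; h_m = ΣK·V²/2g = 0.7684 m
Total H_L = 139.9 + 0.7684 = 140.7 m

H_L ≈ 141 m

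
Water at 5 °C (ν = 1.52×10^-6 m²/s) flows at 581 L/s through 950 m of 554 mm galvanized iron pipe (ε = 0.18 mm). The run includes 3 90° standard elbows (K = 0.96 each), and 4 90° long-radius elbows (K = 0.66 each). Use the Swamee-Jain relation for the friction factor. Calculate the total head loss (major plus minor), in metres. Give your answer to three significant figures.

H_L ≈ 9.79 m

V = 4Q/(πD²) = 2.410 m/s; V²/2g = 0.2961 m
Re = 8.78×10^5, ε/D = 3.25×10^-4 → f = 0.01606 (Swamee-Jain)
Major: h_f = f(L/D)·V²/2g = 0.01606·1715·0.2961 = 8.156 m
Minor: ΣK = 5.52; h_m = ΣK·V²/2g = 1.634 m
Total H_L = 8.156 + 1.634 = 9.791 m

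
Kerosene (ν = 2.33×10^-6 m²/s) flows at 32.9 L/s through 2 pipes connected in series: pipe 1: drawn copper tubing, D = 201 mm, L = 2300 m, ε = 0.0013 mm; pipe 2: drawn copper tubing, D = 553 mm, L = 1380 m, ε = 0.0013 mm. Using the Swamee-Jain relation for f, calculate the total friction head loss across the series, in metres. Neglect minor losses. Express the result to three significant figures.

Pipe 1: V = 1.037 m/s, Re = 8.94×10^4, ε/D = 6.47×10^-6, f = 0.01832, h_1 = f(L/D)V²/2g = 11.49 m
Pipe 2: V = 0.1370 m/s, Re = 3.25×10^4, ε/D = 2.35×10^-6, f = 0.02294, h_2 = f(L/D)V²/2g = 0.05474 m
Series → Q common, losses add: H = Σh = 11.54 m

H ≈ 11.5 m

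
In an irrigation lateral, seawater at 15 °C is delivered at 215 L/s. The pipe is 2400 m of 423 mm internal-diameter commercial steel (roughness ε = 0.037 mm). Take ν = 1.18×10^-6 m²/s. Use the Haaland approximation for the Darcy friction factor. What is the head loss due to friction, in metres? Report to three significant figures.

h_f ≈ 9.45 m

V = 4Q/(πD²) = 4·0.215/(π·0.423²) = 1.530 m/s
Re = VD/ν = 1.530·0.423/1.18×10^-6 = 5.48×10^5 → turbulent
ε/D = 0.037/423 = 8.75×10^-5
Haaland: f = 0.01397
h_f = f(L/D)V²/(2g) = 0.01397·(2400/0.423)·1.530²/(2·9.81) = 9.453 m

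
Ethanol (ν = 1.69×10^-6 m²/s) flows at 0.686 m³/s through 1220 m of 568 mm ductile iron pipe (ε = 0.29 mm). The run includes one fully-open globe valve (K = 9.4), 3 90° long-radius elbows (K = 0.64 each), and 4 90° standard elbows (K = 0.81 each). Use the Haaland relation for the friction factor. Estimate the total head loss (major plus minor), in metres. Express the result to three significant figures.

V = 4Q/(πD²) = 2.707 m/s; V²/2g = 0.3736 m
Re = 9.10×10^5, ε/D = 5.11×10^-4 → f = 0.01729 (Haaland)
Major: h_f = f(L/D)·V²/2g = 0.01729·2148·0.3736 = 13.87 m
Minor: ΣK = 14.6; h_m = ΣK·V²/2g = 5.439 m
Total H_L = 13.87 + 5.439 = 19.31 m

H_L ≈ 19.3 m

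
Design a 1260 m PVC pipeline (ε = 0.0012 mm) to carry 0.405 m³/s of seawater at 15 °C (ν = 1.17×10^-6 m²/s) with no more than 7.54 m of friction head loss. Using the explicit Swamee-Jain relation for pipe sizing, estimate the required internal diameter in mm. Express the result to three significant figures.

Swamee-Jain (Type III): D = 0.66·[ε^1.25·(LQ²/(gh_f))^4.75 + ν·Q^9.4·(L/(gh_f))^5.2]^0.04
LQ²/(gh_f) = 2.794; L/(gh_f) = 17.03
Term 1 = ε^1.25·(…)^4.75 = 5.23×10^-6; Term 2 = ν·Q^9.4·(…)^5.2 = 6.04×10^-4
D = 0.66·(5.23×10^-6 + 6.04×10^-4)^0.04 = 0.4908 m = 491 mm
Check: V = 2.14 m/s, Re = 8.98×10^5, f = 0.01188, h_f = 7.12 m ≈ 7.54 m ✓

D ≈ 491 mm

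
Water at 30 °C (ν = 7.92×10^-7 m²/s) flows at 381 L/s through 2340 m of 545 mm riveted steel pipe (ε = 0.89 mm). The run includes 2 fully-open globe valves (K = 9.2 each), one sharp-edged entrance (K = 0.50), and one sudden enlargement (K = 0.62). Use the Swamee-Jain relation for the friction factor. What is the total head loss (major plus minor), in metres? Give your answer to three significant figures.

H_L ≈ 15.8 m

V = 4Q/(πD²) = 1.633 m/s; V²/2g = 0.1360 m
Re = 1.12×10^6, ε/D = 0.00163 → f = 0.02247 (Swamee-Jain)
Major: h_f = f(L/D)·V²/2g = 0.02247·4294·0.1360 = 13.12 m
Minor: ΣK = 19.5; h_m = ΣK·V²/2g = 2.654 m
Total H_L = 13.12 + 2.654 = 15.77 m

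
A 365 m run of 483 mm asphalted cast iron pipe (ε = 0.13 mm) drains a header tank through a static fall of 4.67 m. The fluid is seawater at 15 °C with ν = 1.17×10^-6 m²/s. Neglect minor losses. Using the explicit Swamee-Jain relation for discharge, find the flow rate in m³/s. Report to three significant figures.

Q ≈ 0.516 m³/s

Swamee-Jain (Type II): Q = -0.965·√(gD⁵h_f/L)·ln[ε/(3.7D) + √(3.17ν²L/(gD³h_f))]
√(gD⁵h_f/L) = √(9.81·0.483⁵·4.67/365) = 0.05744
ε/(3.7D) = 7.27×10^-5; √(3.17ν²L/(gD³h_f)) = 1.75×10^-5
Q = -0.965·0.05744·ln(9.026×10^-5) = 0.5162 m³/s
Check: V = 2.82 m/s, Re = 1.16×10^6, f = 0.01537, h_f = 4.70 m ≈ 4.67 m ✓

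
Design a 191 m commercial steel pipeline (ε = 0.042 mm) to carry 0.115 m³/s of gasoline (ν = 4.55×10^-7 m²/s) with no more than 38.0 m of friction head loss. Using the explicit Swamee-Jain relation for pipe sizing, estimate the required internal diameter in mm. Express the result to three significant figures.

Swamee-Jain (Type III): D = 0.66·[ε^1.25·(LQ²/(gh_f))^4.75 + ν·Q^9.4·(L/(gh_f))^5.2]^0.04
LQ²/(gh_f) = 0.006776; L/(gh_f) = 0.5124
Term 1 = ε^1.25·(…)^4.75 = 1.68×10^-16; Term 2 = ν·Q^9.4·(…)^5.2 = 2.08×10^-17
D = 0.66·(1.68×10^-16 + 2.08×10^-17)^0.04 = 0.1551 m = 155 mm
Check: V = 6.09 m/s, Re = 2.07×10^6, f = 0.01509, h_f = 35.1 m ≈ 38.0 m ✓

D ≈ 155 mm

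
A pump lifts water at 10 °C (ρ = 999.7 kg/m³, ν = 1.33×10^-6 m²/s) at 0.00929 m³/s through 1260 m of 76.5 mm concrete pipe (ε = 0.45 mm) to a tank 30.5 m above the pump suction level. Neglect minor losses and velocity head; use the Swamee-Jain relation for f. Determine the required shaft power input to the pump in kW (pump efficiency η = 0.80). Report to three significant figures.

V = 4Q/(πD²) = 2.021 m/s; Re = 1.16×10^5; ε/D = 0.00588; f = 0.03288
h_f = f(L/D)V²/2g = 112.8 m
Total head H = z + h_f = 30.5 + 112.8 = 143.3 m
P_hyd = ρgQH = 999.7·9.81·0.00929·143.3 = 13.05 kW
P_shaft = P_hyd/η = 13.05/0.80 = 16.32 kW

P_shaft ≈ 16.3 kW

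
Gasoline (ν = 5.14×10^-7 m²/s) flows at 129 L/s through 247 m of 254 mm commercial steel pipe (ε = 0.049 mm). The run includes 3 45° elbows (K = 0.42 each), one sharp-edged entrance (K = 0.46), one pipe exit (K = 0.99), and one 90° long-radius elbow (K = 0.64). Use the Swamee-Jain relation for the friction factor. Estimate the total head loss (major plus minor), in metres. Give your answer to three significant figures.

H_L ≈ 5.77 m

V = 4Q/(πD²) = 2.546 m/s; V²/2g = 0.3303 m
Re = 1.26×10^6, ε/D = 1.93×10^-4 → f = 0.01451 (Swamee-Jain)
Major: h_f = f(L/D)·V²/2g = 0.01451·972.4·0.3303 = 4.662 m
Minor: ΣK = 3.35; h_m = ΣK·V²/2g = 1.107 m
Total H_L = 4.662 + 1.107 = 5.769 m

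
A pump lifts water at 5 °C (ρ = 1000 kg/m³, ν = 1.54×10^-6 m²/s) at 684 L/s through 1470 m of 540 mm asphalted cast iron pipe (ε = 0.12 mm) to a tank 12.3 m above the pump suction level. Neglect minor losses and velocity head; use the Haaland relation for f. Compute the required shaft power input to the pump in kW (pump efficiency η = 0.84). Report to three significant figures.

V = 4Q/(πD²) = 2.987 m/s; Re = 1.05×10^6; ε/D = 2.22×10^-4; f = 0.01481
h_f = f(L/D)V²/2g = 18.33 m
Total head H = z + h_f = 12.3 + 18.33 = 30.63 m
P_hyd = ρgQH = 1000·9.81·0.684·30.63 = 205.5 kW
P_shaft = P_hyd/η = 205.5/0.84 = 244.7 kW

P_shaft ≈ 245 kW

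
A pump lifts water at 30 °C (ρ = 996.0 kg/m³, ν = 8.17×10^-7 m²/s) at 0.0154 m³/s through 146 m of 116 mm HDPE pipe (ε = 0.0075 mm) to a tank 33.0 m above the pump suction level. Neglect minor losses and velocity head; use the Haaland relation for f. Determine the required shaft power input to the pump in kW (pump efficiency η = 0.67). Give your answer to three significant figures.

V = 4Q/(πD²) = 1.457 m/s; Re = 2.07×10^5; ε/D = 6.47×10^-5; f = 0.01584
h_f = f(L/D)V²/2g = 2.158 m
Total head H = z + h_f = 33.0 + 2.158 = 35.16 m
P_hyd = ρgQH = 996.0·9.81·0.0154·35.16 = 5.290 kW
P_shaft = P_hyd/η = 5.290/0.67 = 7.896 kW

P_shaft ≈ 7.90 kW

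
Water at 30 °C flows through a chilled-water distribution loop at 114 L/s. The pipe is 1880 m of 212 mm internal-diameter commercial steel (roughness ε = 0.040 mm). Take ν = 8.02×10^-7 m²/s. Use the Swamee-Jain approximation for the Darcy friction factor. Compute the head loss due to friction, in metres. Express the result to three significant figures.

h_f ≈ 69.7 m

V = 4Q/(πD²) = 4·0.114/(π·0.212²) = 3.230 m/s
Re = VD/ν = 3.230·0.212/8.02×10^-7 = 8.54×10^5 → turbulent
ε/D = 0.040/212 = 1.89×10^-4
Swamee-Jain: f = 0.01479
h_f = f(L/D)V²/(2g) = 0.01479·(1880/0.212)·3.230²/(2·9.81) = 69.72 m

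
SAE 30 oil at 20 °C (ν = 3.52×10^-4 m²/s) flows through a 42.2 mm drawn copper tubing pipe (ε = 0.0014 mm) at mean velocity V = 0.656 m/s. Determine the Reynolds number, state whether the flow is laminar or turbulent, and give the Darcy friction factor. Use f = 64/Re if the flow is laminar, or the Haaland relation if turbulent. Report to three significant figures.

Re = VD/ν = 0.6560·0.0422/3.52×10^-4 = 78.6
Re < 2300 → laminar → f = 64/Re = 0.8138

Re ≈ 78.6; laminar; f = 64/Re ≈ 0.814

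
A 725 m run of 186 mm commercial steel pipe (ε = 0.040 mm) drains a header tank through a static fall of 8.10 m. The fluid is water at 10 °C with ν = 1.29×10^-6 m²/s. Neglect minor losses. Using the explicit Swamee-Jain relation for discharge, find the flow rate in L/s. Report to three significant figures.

Swamee-Jain (Type II): Q = -0.965·√(gD⁵h_f/L)·ln[ε/(3.7D) + √(3.17ν²L/(gD³h_f))]
√(gD⁵h_f/L) = √(9.81·0.186⁵·8.10/725) = 0.004940
ε/(3.7D) = 5.81×10^-5; √(3.17ν²L/(gD³h_f)) = 8.65×10^-5
Q = -0.965·0.004940·ln(1.446×10^-4) = 0.04214 m³/s
Check: V = 1.55 m/s, Re = 2.24×10^5, f = 0.01700, h_f = 8.12 m ≈ 8.10 m ✓

Q ≈ 42.1 L/s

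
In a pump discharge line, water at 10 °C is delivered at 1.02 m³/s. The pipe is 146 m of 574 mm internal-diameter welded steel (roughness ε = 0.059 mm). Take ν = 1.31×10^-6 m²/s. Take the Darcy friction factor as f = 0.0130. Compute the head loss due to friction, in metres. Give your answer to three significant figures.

V = 4Q/(πD²) = 4·1.02/(π·0.574²) = 3.942 m/s
h_f = f(L/D)V²/(2g) = 0.01300·(146/0.574)·3.942²/(2·9.81) = 2.619 m

h_f ≈ 2.62 m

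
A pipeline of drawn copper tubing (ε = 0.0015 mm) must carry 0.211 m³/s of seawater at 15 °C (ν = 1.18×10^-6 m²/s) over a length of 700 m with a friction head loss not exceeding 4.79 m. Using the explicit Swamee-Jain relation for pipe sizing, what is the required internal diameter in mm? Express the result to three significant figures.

D ≈ 374 mm

Swamee-Jain (Type III): D = 0.66·[ε^1.25·(LQ²/(gh_f))^4.75 + ν·Q^9.4·(L/(gh_f))^5.2]^0.04
LQ²/(gh_f) = 0.6632; L/(gh_f) = 14.90
Term 1 = ε^1.25·(…)^4.75 = 7.46×10^-9; Term 2 = ν·Q^9.4·(…)^5.2 = 6.61×10^-7
D = 0.66·(7.46×10^-9 + 6.61×10^-7)^0.04 = 0.3737 m = 374 mm
Check: V = 1.92 m/s, Re = 6.09×10^5, f = 0.01271, h_f = 4.49 m ≈ 4.79 m ✓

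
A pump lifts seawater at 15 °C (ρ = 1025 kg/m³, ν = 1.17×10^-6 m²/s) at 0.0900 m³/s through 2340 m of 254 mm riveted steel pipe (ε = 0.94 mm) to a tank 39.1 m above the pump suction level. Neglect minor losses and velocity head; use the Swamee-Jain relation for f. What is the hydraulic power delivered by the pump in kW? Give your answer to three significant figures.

P_hyd ≈ 73.2 kW

V = 4Q/(πD²) = 1.776 m/s; Re = 3.86×10^5; ε/D = 0.00370; f = 0.02821
h_f = f(L/D)V²/2g = 41.78 m
Total head H = z + h_f = 39.1 + 41.78 = 80.88 m
P_hyd = ρgQH = 1025·9.81·0.0900·80.88 = 73.20 kW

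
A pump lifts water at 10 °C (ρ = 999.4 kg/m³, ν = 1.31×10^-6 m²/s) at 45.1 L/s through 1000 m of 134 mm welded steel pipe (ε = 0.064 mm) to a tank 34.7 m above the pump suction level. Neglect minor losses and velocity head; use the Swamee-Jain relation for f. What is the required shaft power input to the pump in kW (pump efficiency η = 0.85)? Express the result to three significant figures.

P_shaft ≈ 54.7 kW

V = 4Q/(πD²) = 3.198 m/s; Re = 3.27×10^5; ε/D = 4.78×10^-4; f = 0.01809
h_f = f(L/D)V²/2g = 70.36 m
Total head H = z + h_f = 34.7 + 70.36 = 105.1 m
P_hyd = ρgQH = 999.4·9.81·0.0451·105.1 = 46.45 kW
P_shaft = P_hyd/η = 46.45/0.85 = 54.65 kW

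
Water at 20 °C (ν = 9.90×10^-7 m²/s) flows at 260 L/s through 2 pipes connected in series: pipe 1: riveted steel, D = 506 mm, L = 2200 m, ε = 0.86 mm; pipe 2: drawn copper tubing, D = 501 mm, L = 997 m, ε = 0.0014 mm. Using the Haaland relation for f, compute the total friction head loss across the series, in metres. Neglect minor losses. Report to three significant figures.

H ≈ 10.6 m

Pipe 1: V = 1.293 m/s, Re = 6.61×10^5, ε/D = 0.00170, f = 0.02276, h_1 = f(L/D)V²/2g = 8.431 m
Pipe 2: V = 1.319 m/s, Re = 6.67×10^5, ε/D = 2.79×10^-6, f = 0.01245, h_2 = f(L/D)V²/2g = 2.197 m
Series → Q common, losses add: H = Σh = 10.63 m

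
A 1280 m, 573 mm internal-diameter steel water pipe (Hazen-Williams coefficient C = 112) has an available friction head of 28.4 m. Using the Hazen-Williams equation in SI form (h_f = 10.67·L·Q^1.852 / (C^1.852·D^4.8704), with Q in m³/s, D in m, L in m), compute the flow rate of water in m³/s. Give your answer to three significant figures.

Rearranging: Q = [h_f·C^1.852·D^4.8704 / (10.67·L)]^(1/1.852)
Q = [28.4·112^1.852·0.573^4.8704 / (10.67·1280)]^0.540 = 0.9226 m³/s

Q ≈ 0.923 m³/s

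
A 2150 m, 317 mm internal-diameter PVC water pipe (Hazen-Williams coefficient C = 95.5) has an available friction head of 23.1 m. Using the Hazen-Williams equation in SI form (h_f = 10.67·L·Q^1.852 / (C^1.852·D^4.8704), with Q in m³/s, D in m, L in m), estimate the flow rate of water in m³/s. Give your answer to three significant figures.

Q ≈ 0.112 m³/s

Rearranging: Q = [h_f·C^1.852·D^4.8704 / (10.67·L)]^(1/1.852)
Q = [23.1·95.5^1.852·0.317^4.8704 / (10.67·2150)]^0.540 = 0.1121 m³/s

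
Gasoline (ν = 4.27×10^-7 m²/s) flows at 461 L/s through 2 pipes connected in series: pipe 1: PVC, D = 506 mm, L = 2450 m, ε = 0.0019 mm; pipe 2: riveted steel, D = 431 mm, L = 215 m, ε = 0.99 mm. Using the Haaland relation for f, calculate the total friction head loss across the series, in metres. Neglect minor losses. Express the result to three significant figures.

H ≈ 19.1 m

Pipe 1: V = 2.293 m/s, Re = 2.72×10^6, ε/D = 3.75×10^-6, f = 0.009989, h_1 = f(L/D)V²/2g = 12.96 m
Pipe 2: V = 3.160 m/s, Re = 3.19×10^6, ε/D = 0.00230, f = 0.02440, h_2 = f(L/D)V²/2g = 6.194 m
Series → Q common, losses add: H = Σh = 19.15 m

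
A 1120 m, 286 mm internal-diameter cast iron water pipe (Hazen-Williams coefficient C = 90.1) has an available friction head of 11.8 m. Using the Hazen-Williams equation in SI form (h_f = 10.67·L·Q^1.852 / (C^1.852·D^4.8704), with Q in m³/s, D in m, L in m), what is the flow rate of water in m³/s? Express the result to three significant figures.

Rearranging: Q = [h_f·C^1.852·D^4.8704 / (10.67·L)]^(1/1.852)
Q = [11.8·90.1^1.852·0.286^4.8704 / (10.67·1120)]^0.540 = 0.07984 m³/s

Q ≈ 0.0798 m³/s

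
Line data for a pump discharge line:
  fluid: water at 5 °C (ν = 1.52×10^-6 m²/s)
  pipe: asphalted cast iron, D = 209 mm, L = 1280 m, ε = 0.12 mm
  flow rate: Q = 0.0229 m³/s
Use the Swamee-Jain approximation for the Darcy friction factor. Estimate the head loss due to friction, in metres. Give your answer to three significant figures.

h_f ≈ 2.91 m

V = 4Q/(πD²) = 4·0.0229/(π·0.209²) = 0.6675 m/s
Re = VD/ν = 0.6675·0.209/1.52×10^-6 = 9.18×10^4 → turbulent
ε/D = 0.12/209 = 5.74×10^-4
Swamee-Jain: f = 0.02095
h_f = f(L/D)V²/(2g) = 0.02095·(1280/0.209)·0.6675²/(2·9.81) = 2.914 m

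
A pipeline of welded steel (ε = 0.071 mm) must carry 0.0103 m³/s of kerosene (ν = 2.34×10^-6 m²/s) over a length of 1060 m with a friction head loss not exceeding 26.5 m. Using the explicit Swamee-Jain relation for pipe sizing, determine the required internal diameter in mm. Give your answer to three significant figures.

Swamee-Jain (Type III): D = 0.66·[ε^1.25·(LQ²/(gh_f))^4.75 + ν·Q^9.4·(L/(gh_f))^5.2]^0.04
LQ²/(gh_f) = 4.326×10^-4; L/(gh_f) = 4.077
Term 1 = ε^1.25·(…)^4.75 = 6.85×10^-22; Term 2 = ν·Q^9.4·(…)^5.2 = 7.31×10^-22
D = 0.66·(6.85×10^-22 + 7.31×10^-22)^0.04 = 0.09673 m = 96.7 mm
Check: V = 1.40 m/s, Re = 5.79×10^4, f = 0.02288, h_f = 25.1 m ≈ 26.5 m ✓

D ≈ 96.7 mm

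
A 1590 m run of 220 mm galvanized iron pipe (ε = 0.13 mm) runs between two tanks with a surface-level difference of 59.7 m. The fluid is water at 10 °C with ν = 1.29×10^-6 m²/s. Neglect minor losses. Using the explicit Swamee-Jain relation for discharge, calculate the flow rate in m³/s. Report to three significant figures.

Q ≈ 0.113 m³/s

Swamee-Jain (Type II): Q = -0.965·√(gD⁵h_f/L)·ln[ε/(3.7D) + √(3.17ν²L/(gD³h_f))]
√(gD⁵h_f/L) = √(9.81·0.220⁵·59.7/1590) = 0.01378
ε/(3.7D) = 1.60×10^-4; √(3.17ν²L/(gD³h_f)) = 3.67×10^-5
Q = -0.965·0.01378·ln(1.964×10^-4) = 0.1135 m³/s
Check: V = 2.99 m/s, Re = 5.09×10^5, f = 0.01831, h_f = 60.1 m ≈ 59.7 m ✓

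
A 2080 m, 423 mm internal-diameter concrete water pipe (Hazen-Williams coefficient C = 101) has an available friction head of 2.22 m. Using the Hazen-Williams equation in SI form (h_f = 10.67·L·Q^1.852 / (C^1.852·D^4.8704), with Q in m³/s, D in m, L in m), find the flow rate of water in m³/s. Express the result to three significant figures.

Rearranging: Q = [h_f·C^1.852·D^4.8704 / (10.67·L)]^(1/1.852)
Q = [2.22·101^1.852·0.423^4.8704 / (10.67·2080)]^0.540 = 0.07276 m³/s

Q ≈ 0.0728 m³/s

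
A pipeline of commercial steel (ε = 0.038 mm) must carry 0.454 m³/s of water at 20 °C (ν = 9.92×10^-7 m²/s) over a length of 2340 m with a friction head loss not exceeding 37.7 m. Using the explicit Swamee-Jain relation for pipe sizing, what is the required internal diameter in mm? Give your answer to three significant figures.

Swamee-Jain (Type III): D = 0.66·[ε^1.25·(LQ²/(gh_f))^4.75 + ν·Q^9.4·(L/(gh_f))^5.2]^0.04
LQ²/(gh_f) = 1.304; L/(gh_f) = 6.327
Term 1 = ε^1.25·(…)^4.75 = 1.05×10^-5; Term 2 = ν·Q^9.4·(…)^5.2 = 8.69×10^-6
D = 0.66·(1.05×10^-5 + 8.69×10^-6)^0.04 = 0.4275 m = 427 mm
Check: V = 3.16 m/s, Re = 1.36×10^6, f = 0.01301, h_f = 36.3 m ≈ 37.7 m ✓

D ≈ 427 mm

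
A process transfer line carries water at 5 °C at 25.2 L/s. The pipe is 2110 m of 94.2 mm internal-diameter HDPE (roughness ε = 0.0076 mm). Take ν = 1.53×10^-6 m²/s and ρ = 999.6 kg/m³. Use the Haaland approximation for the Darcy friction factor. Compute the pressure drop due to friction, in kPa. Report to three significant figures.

Δp ≈ 2310 kPa

V = 4Q/(πD²) = 4·0.0252/(π·0.0942²) = 3.616 m/s
Re = VD/ν = 3.616·0.0942/1.53×10^-6 = 2.23×10^5 → turbulent
ε/D = 0.0076/94.2 = 8.07×10^-5
Haaland: f = 0.01577
h_f = f(L/D)V²/(2g) = 0.01577·(2110/0.0942)·3.616²/(2·9.81) = 235.4 m
Δp = ρg·h_f = 999.6·9.81·235.4 = 2308 kPa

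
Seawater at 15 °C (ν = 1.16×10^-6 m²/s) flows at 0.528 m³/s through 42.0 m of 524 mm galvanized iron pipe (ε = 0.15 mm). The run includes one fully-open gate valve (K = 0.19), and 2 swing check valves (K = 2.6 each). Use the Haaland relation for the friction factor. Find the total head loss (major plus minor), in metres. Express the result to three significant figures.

H_L ≈ 2.02 m

V = 4Q/(πD²) = 2.448 m/s; V²/2g = 0.3055 m
Re = 1.11×10^6, ε/D = 2.86×10^-4 → f = 0.01542 (Haaland)
Major: h_f = f(L/D)·V²/2g = 0.01542·80.15·0.3055 = 0.3776 m
Minor: ΣK = 5.39; h_m = ΣK·V²/2g = 1.647 m
Total H_L = 0.3776 + 1.647 = 2.024 m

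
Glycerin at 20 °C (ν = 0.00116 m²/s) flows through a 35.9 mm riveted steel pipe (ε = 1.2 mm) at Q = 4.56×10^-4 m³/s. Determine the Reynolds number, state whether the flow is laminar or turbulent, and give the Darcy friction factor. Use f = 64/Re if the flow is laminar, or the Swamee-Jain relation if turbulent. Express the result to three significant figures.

Re ≈ 13.9; laminar; f = 64/Re ≈ 4.59

V = 4Q/(πD²) = 0.4505 m/s
Re = VD/ν = 0.4505·0.0359/0.00116 = 13.9
Re < 2300 → laminar → f = 64/Re = 4.590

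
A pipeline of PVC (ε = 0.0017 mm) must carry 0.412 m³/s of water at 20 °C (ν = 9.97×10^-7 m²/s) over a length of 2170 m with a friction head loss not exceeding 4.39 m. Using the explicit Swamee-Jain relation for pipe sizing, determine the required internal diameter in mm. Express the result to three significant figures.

D ≈ 615 mm

Swamee-Jain (Type III): D = 0.66·[ε^1.25·(LQ²/(gh_f))^4.75 + ν·Q^9.4·(L/(gh_f))^5.2]^0.04
LQ²/(gh_f) = 8.553; L/(gh_f) = 50.39
Term 1 = ε^1.25·(…)^4.75 = 0.00164; Term 2 = ν·Q^9.4·(…)^5.2 = 0.170
D = 0.66·(0.00164 + 0.170)^0.04 = 0.6151 m = 615 mm
Check: V = 1.39 m/s, Re = 8.55×10^5, f = 0.01198, h_f = 4.14 m ≈ 4.39 m ✓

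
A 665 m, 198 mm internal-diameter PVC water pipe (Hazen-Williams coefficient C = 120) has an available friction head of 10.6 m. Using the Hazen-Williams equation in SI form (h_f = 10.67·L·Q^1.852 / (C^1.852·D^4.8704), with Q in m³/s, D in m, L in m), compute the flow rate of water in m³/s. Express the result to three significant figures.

Rearranging: Q = [h_f·C^1.852·D^4.8704 / (10.67·L)]^(1/1.852)
Q = [10.6·120^1.852·0.198^4.8704 / (10.67·665)]^0.540 = 0.05056 m³/s

Q ≈ 0.0506 m³/s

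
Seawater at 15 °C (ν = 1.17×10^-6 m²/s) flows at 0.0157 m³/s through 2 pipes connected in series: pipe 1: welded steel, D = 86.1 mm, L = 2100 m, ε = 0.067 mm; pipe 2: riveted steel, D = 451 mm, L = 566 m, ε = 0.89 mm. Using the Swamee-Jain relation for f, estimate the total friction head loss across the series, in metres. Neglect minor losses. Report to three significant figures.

Pipe 1: V = 2.697 m/s, Re = 1.98×10^5, ε/D = 7.78×10^-4, f = 0.02028, h_1 = f(L/D)V²/2g = 183.3 m
Pipe 2: V = 0.09828 m/s, Re = 3.79×10^4, ε/D = 0.00197, f = 0.02752, h_2 = f(L/D)V²/2g = 0.01700 m
Series → Q common, losses add: H = Σh = 183.3 m

H ≈ 183 m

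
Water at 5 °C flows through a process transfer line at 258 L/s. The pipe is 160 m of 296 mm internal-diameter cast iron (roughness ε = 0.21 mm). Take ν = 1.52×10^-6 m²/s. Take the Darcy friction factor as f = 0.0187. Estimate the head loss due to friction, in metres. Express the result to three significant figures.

V = 4Q/(πD²) = 4·0.258/(π·0.296²) = 3.749 m/s
h_f = f(L/D)V²/(2g) = 0.01870·(160/0.296)·3.749²/(2·9.81) = 7.242 m

h_f ≈ 7.24 m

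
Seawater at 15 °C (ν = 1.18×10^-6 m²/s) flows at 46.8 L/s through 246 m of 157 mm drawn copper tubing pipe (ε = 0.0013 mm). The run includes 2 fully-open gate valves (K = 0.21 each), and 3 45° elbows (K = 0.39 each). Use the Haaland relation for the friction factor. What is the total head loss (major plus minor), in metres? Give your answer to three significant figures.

H_L ≈ 7.11 m

V = 4Q/(πD²) = 2.417 m/s; V²/2g = 0.2979 m
Re = 3.22×10^5, ε/D = 8.28×10^-6 → f = 0.01423 (Haaland)
Major: h_f = f(L/D)·V²/2g = 0.01423·1567·0.2979 = 6.640 m
Minor: ΣK = 1.59; h_m = ΣK·V²/2g = 0.4736 m
Total H_L = 6.640 + 0.4736 = 7.113 m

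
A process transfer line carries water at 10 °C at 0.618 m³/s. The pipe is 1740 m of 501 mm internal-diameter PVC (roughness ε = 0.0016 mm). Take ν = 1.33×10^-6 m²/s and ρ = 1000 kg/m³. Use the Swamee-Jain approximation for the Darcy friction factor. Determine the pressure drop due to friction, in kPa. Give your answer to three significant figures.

Δp ≈ 194 kPa

V = 4Q/(πD²) = 4·0.618/(π·0.501²) = 3.135 m/s
Re = VD/ν = 3.135·0.501/1.33×10^-6 = 1.18×10^6 → turbulent
ε/D = 0.0016/501 = 3.19×10^-6
Swamee-Jain: f = 0.01138
h_f = f(L/D)V²/(2g) = 0.01138·(1740/0.501)·3.135²/(2·9.81) = 19.79 m
Δp = ρg·h_f = 1000·9.81·19.79 = 194.2 kPa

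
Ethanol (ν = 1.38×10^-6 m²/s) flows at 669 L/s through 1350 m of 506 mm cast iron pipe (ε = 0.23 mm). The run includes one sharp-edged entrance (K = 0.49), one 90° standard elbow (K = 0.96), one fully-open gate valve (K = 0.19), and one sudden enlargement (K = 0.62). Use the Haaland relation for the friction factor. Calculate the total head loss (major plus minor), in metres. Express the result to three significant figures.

V = 4Q/(πD²) = 3.327 m/s; V²/2g = 0.5641 m
Re = 1.22×10^6, ε/D = 4.55×10^-4 → f = 0.01677 (Haaland)
Major: h_f = f(L/D)·V²/2g = 0.01677·2668·0.5641 = 25.24 m
Minor: ΣK = 2.26; h_m = ΣK·V²/2g = 1.275 m
Total H_L = 25.24 + 1.275 = 26.51 m

H_L ≈ 26.5 m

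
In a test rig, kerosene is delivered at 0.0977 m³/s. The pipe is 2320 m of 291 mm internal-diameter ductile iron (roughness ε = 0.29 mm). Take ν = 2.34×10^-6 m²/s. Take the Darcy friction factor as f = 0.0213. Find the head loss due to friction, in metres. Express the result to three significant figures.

V = 4Q/(πD²) = 4·0.0977/(π·0.291²) = 1.469 m/s
h_f = f(L/D)V²/(2g) = 0.02130·(2320/0.291)·1.469²/(2·9.81) = 18.68 m

h_f ≈ 18.7 m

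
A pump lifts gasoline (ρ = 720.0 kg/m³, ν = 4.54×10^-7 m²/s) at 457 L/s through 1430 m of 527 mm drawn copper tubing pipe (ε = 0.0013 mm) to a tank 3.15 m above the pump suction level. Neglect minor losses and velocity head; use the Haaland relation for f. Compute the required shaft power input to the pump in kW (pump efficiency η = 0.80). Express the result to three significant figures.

P_shaft ≈ 37.5 kW

V = 4Q/(πD²) = 2.095 m/s; Re = 2.43×10^6; ε/D = 2.47×10^-6; f = 0.01011
h_f = f(L/D)V²/2g = 6.135 m
Total head H = z + h_f = 3.15 + 6.135 = 9.285 m
P_hyd = ρgQH = 720.0·9.81·0.457·9.285 = 29.97 kW
P_shaft = P_hyd/η = 29.97/0.80 = 37.46 kW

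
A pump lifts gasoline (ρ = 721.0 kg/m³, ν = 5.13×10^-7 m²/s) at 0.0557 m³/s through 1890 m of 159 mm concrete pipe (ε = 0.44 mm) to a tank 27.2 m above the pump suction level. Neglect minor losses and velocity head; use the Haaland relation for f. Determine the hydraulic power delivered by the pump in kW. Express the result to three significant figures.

P_hyd ≈ 59.1 kW

V = 4Q/(πD²) = 2.805 m/s; Re = 8.69×10^5; ε/D = 0.00277; f = 0.02578
h_f = f(L/D)V²/2g = 122.9 m
Total head H = z + h_f = 27.2 + 122.9 = 150.1 m
P_hyd = ρgQH = 721.0·9.81·0.0557·150.1 = 59.14 kW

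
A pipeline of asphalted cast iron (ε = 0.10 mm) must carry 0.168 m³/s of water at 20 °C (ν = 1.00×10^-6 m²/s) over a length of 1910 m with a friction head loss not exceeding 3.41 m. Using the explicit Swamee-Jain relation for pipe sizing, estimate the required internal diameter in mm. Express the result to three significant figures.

Swamee-Jain (Type III): D = 0.66·[ε^1.25·(LQ²/(gh_f))^4.75 + ν·Q^9.4·(L/(gh_f))^5.2]^0.04
LQ²/(gh_f) = 1.611; L/(gh_f) = 57.10
Term 1 = ε^1.25·(…)^4.75 = 9.65×10^-5; Term 2 = ν·Q^9.4·(…)^5.2 = 7.12×10^-5
D = 0.66·(9.65×10^-5 + 7.12×10^-5)^0.04 = 0.4661 m = 466 mm
Check: V = 0.984 m/s, Re = 4.59×10^5, f = 0.01576, h_f = 3.19 m ≈ 3.41 m ✓

D ≈ 466 mm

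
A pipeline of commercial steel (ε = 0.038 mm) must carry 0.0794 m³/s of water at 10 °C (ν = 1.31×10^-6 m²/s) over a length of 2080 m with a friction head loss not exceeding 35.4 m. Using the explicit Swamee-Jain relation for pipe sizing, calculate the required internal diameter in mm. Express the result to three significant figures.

D ≈ 220 mm

Swamee-Jain (Type III): D = 0.66·[ε^1.25·(LQ²/(gh_f))^4.75 + ν·Q^9.4·(L/(gh_f))^5.2]^0.04
LQ²/(gh_f) = 0.03776; L/(gh_f) = 5.990
Term 1 = ε^1.25·(…)^4.75 = 5.20×10^-13; Term 2 = ν·Q^9.4·(…)^5.2 = 6.58×10^-13
D = 0.66·(5.20×10^-13 + 6.58×10^-13)^0.04 = 0.2200 m = 220 mm
Check: V = 2.09 m/s, Re = 3.51×10^5, f = 0.01580, h_f = 33.2 m ≈ 35.4 m ✓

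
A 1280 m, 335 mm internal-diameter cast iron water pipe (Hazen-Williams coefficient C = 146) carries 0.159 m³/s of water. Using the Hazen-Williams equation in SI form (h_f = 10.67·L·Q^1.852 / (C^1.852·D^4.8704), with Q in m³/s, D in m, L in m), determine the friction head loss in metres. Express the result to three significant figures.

h_f ≈ 9.15 m

h_f = 10.67·1280·0.159^1.852 / (146^1.852·0.335^4.8704) = 9.145 m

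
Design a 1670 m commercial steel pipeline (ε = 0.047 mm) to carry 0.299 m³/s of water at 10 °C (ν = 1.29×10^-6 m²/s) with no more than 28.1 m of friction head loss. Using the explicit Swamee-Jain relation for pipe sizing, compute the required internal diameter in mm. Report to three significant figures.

D ≈ 366 mm

Swamee-Jain (Type III): D = 0.66·[ε^1.25·(LQ²/(gh_f))^4.75 + ν·Q^9.4·(L/(gh_f))^5.2]^0.04
LQ²/(gh_f) = 0.5416; L/(gh_f) = 6.058
Term 1 = ε^1.25·(…)^4.75 = 2.11×10^-7; Term 2 = ν·Q^9.4·(…)^5.2 = 1.78×10^-7
D = 0.66·(2.11×10^-7 + 1.78×10^-7)^0.04 = 0.3657 m = 366 mm
Check: V = 2.85 m/s, Re = 8.07×10^5, f = 0.01414, h_f = 26.7 m ≈ 28.1 m ✓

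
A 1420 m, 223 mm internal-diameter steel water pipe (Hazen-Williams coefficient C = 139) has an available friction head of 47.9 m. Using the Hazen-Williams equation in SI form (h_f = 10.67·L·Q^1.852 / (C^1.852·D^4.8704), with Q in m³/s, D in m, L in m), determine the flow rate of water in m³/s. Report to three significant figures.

Q ≈ 0.120 m³/s

Rearranging: Q = [h_f·C^1.852·D^4.8704 / (10.67·L)]^(1/1.852)
Q = [47.9·139^1.852·0.223^4.8704 / (10.67·1420)]^0.540 = 0.1200 m³/s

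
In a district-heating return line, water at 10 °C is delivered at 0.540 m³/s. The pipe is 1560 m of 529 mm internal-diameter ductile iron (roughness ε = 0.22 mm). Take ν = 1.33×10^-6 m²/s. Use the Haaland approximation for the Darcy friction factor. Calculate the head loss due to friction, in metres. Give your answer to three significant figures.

h_f ≈ 15.0 m

V = 4Q/(πD²) = 4·0.540/(π·0.529²) = 2.457 m/s
Re = VD/ν = 2.457·0.529/1.33×10^-6 = 9.77×10^5 → turbulent
ε/D = 0.22/529 = 4.16×10^-4
Haaland: f = 0.01658
h_f = f(L/D)V²/(2g) = 0.01658·(1560/0.529)·2.457²/(2·9.81) = 15.04 m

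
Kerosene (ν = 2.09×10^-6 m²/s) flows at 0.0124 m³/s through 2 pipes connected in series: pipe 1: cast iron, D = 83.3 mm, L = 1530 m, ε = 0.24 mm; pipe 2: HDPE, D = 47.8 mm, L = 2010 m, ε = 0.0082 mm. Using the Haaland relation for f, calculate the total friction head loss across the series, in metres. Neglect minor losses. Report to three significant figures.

H ≈ 1900 m

Pipe 1: V = 2.275 m/s, Re = 9.07×10^4, ε/D = 0.00288, f = 0.02724, h_1 = f(L/D)V²/2g = 132.0 m
Pipe 2: V = 6.910 m/s, Re = 1.58×10^5, ε/D = 1.72×10^-4, f = 0.01726, h_2 = f(L/D)V²/2g = 1767 m
Series → Q common, losses add: H = Σh = 1899 m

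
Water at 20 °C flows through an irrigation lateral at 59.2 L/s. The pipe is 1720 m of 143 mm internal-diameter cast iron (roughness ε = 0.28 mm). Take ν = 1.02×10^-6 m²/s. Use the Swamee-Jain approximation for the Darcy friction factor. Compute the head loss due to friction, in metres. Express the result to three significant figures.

V = 4Q/(πD²) = 4·0.0592/(π·0.143²) = 3.686 m/s
Re = VD/ν = 3.686·0.143/1.02×10^-6 = 5.17×10^5 → turbulent
ε/D = 0.28/143 = 0.00196
Swamee-Jain: f = 0.02376
h_f = f(L/D)V²/(2g) = 0.02376·(1720/0.143)·3.686²/(2·9.81) = 197.9 m

h_f ≈ 198 m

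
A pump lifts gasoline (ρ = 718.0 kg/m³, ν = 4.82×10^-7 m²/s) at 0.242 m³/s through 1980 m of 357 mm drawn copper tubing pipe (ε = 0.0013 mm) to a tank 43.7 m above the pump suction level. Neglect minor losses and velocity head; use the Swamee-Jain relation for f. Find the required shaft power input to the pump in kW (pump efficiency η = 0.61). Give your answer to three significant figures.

P_shaft ≈ 171 kW

V = 4Q/(πD²) = 2.418 m/s; Re = 1.79×10^6; ε/D = 3.64×10^-6; f = 0.01068
h_f = f(L/D)V²/2g = 17.65 m
Total head H = z + h_f = 43.7 + 17.65 = 61.35 m
P_hyd = ρgQH = 718.0·9.81·0.242·61.35 = 104.6 kW
P_shaft = P_hyd/η = 104.6/0.61 = 171.4 kW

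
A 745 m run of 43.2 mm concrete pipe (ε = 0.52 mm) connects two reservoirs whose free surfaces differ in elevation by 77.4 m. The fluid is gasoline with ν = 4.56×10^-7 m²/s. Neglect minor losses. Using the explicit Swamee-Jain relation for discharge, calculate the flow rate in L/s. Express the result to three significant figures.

Swamee-Jain (Type II): Q = -0.965·√(gD⁵h_f/L)·ln[ε/(3.7D) + √(3.17ν²L/(gD³h_f))]
√(gD⁵h_f/L) = √(9.81·0.0432⁵·77.4/745) = 3.916×10^-4
ε/(3.7D) = 0.00325; √(3.17ν²L/(gD³h_f)) = 8.96×10^-5
Q = -0.965·3.916×10^-4·ln(0.003343) = 0.002154 m³/s
Check: V = 1.47 m/s, Re = 1.39×10^5, f = 0.04098, h_f = 77.8 m ≈ 77.4 m ✓

Q ≈ 2.15 L/s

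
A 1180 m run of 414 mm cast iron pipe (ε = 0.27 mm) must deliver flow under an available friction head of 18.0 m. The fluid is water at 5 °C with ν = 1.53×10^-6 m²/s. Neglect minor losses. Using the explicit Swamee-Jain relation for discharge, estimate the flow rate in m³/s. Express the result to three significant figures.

Q ≈ 0.350 m³/s

Swamee-Jain (Type II): Q = -0.965·√(gD⁵h_f/L)·ln[ε/(3.7D) + √(3.17ν²L/(gD³h_f))]
√(gD⁵h_f/L) = √(9.81·0.414⁵·18.0/1180) = 0.04266
ε/(3.7D) = 1.76×10^-4; √(3.17ν²L/(gD³h_f)) = 2.64×10^-5
Q = -0.965·0.04266·ln(2.027×10^-4) = 0.3501 m³/s
Check: V = 2.60 m/s, Re = 7.04×10^5, f = 0.01843, h_f = 18.1 m ≈ 18.0 m ✓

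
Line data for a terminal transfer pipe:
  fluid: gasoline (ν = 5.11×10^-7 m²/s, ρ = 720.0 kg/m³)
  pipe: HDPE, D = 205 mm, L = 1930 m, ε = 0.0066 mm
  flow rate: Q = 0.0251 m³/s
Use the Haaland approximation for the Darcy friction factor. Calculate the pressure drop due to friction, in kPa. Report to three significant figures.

V = 4Q/(πD²) = 4·0.0251/(π·0.205²) = 0.7605 m/s
Re = VD/ν = 0.7605·0.205/5.11×10^-7 = 3.05×10^5 → turbulent
ε/D = 0.0066/205 = 3.22×10^-5
Haaland: f = 0.01458
h_f = f(L/D)V²/(2g) = 0.01458·(1930/0.205)·0.7605²/(2·9.81) = 4.045 m
Δp = ρg·h_f = 720.0·9.81·4.045 = 28.57 kPa

Δp ≈ 28.6 kPa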